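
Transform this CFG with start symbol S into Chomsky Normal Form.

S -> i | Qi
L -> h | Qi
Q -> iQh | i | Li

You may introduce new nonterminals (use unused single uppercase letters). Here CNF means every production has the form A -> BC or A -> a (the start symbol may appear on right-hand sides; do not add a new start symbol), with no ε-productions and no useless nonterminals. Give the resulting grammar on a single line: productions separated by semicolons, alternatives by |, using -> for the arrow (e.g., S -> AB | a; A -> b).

S -> i | QA; A -> i; B -> h; C -> QB; L -> h | QA; Q -> i | AC | LA

No ε-productions.
No unit productions to eliminate.
TERM: introduce B -> h, A -> i and substitute in every rule of length ≥2.
BIN: Q -> AQB becomes Q -> AC, C -> QB.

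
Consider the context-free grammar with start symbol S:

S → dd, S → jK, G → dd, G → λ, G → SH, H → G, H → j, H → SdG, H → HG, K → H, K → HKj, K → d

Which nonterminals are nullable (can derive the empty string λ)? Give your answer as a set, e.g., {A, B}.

Directly nullable (have an ε-rule): {G}.
H is nullable via H -> G (every symbol on the right is already known nullable).
K is nullable via K -> H (every symbol on the right is already known nullable).
Not nullable: S — each has a terminal in every rule's right-hand side or depends on a non-nullable symbol.

{G, H, K}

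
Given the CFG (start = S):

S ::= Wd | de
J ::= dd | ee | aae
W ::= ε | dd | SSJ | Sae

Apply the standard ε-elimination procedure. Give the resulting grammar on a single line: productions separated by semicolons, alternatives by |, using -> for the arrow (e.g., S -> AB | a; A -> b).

Nullable set: {W}.
S -> Wd: W nullable, giving Wd | d.
Drop W -> ε.
Unchanged (no nullable symbols): S -> de; J -> aae; J -> dd; J -> ee; W -> SSJ; W -> Sae; W -> dd.

S -> d | Wd | de; J -> dd | ee | aae; W -> dd | SSJ | Sae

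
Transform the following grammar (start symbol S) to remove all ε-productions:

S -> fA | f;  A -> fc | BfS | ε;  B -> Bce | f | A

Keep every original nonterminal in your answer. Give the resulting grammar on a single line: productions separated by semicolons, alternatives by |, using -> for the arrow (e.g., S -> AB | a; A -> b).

S -> f | fA; A -> fS | fc | BfS; B -> A | f | ce | Bce

Nullable set: {A, B}.
S -> fA: A nullable, giving f | fA.
Drop A -> ε.
A -> BfS: B nullable, giving BfS | fS.
B -> A: A nullable, giving A.
B -> Bce: B nullable, giving Bce | ce.
Unchanged (no nullable symbols): S -> f; A -> fc; B -> f.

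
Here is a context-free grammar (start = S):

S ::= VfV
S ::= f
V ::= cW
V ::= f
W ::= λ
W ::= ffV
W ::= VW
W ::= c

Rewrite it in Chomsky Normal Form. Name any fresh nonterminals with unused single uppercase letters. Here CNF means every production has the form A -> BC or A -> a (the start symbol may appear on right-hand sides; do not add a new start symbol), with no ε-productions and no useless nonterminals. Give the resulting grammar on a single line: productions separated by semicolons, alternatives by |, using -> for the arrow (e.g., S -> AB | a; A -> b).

Nullable: {W}; after ε-elimination: S -> f | VfV; V -> c | f | cW; W -> V | c | VW | ffV.
After unit-elimination: S -> f | VfV; V -> c | f | cW; W -> c | f | VW | cW | ffV.
TERM: introduce B -> c, A -> f and substitute in every rule of length ≥2.
BIN: S -> VAV becomes S -> VC, C -> AV; W -> AAV becomes W -> AD, D -> AV.

S -> f | VC; A -> f; B -> c; C -> AV; D -> AV; V -> c | f | BW; W -> c | f | AD | BW | VW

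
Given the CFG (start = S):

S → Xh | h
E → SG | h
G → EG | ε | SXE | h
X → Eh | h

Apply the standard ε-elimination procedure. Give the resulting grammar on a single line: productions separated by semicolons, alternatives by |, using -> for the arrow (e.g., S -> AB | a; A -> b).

S -> h | Xh; E -> S | h | SG; G -> E | h | EG | SXE; X -> h | Eh

Nullable set: {G}.
E -> SG: G nullable, giving S | SG.
Drop G -> ε.
G -> EG: G nullable, giving E | EG.
Unchanged (no nullable symbols): S -> Xh; S -> h; E -> h; G -> SXE; G -> h; X -> Eh; X -> h.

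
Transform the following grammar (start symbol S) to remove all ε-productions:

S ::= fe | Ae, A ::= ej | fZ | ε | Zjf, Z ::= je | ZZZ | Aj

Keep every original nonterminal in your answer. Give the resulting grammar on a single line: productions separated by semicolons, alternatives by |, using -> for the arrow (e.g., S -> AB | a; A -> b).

S -> e | Ae | fe; A -> ej | fZ | Zjf; Z -> j | Aj | je | ZZZ

Nullable set: {A}.
S -> Ae: A nullable, giving Ae | e.
Drop A -> ε.
Z -> Aj: A nullable, giving Aj | j.
Unchanged (no nullable symbols): S -> fe; A -> Zjf; A -> ej; A -> fZ; Z -> ZZZ; Z -> je.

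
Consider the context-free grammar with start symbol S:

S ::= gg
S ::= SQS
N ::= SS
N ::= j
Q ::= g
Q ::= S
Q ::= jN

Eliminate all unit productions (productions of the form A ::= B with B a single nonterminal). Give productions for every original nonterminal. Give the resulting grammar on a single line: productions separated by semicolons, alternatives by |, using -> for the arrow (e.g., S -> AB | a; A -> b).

Unit productions: Q->S.
Unit pairs (A ⇒* B via units): (Q,S).
S: inherits non-unit rules of {S} → SQS | gg.
N: inherits non-unit rules of {N} → SS | j.
Q: inherits non-unit rules of {Q, S} → SQS | g | gg | jN.

S -> gg | SQS; N -> j | SS; Q -> g | gg | jN | SQS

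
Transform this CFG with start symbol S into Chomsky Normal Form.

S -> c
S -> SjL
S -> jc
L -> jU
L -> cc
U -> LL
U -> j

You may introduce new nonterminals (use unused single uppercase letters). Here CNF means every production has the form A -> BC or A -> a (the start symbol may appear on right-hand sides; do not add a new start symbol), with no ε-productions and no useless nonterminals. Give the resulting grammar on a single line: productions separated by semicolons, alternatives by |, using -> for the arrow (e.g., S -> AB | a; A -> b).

S -> c | BA | SC; A -> c; B -> j; C -> BL; L -> AA | BU; U -> j | LL

No ε-productions.
No unit productions to eliminate.
TERM: introduce A -> c, B -> j and substitute in every rule of length ≥2.
BIN: S -> SBL becomes S -> SC, C -> BL.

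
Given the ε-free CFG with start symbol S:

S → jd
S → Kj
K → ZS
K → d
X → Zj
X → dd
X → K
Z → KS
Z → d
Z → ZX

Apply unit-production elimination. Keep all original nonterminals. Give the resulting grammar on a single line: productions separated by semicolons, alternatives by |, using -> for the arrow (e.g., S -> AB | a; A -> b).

S -> Kj | jd; K -> d | ZS; X -> d | ZS | Zj | dd; Z -> d | KS | ZX

Unit productions: X->K.
Unit pairs (A ⇒* B via units): (X,K).
S: inherits non-unit rules of {S} → Kj | jd.
K: inherits non-unit rules of {K} → ZS | d.
X: inherits non-unit rules of {K, X} → ZS | Zj | d | dd.
Z: inherits non-unit rules of {Z} → KS | ZX | d.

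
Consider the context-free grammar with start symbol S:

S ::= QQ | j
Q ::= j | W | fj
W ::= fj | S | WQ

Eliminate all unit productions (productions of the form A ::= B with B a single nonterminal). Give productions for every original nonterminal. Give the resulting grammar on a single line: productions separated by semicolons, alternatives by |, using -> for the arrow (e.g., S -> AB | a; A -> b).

Unit productions: Q->W, W->S.
Unit pairs (A ⇒* B via units): (Q,S), (Q,W), (W,S).
S: inherits non-unit rules of {S} → QQ | j.
Q: inherits non-unit rules of {Q, S, W} → QQ | WQ | fj | j.
W: inherits non-unit rules of {S, W} → QQ | WQ | fj | j.

S -> j | QQ; Q -> j | QQ | WQ | fj; W -> j | QQ | WQ | fj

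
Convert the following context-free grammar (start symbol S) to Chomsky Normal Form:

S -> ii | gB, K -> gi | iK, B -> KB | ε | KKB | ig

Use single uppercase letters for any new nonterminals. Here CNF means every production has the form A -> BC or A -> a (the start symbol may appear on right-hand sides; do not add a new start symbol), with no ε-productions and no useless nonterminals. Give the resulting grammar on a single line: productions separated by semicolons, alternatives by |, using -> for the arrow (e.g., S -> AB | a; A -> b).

Nullable: {B}; after ε-elimination: S -> g | gB | ii; B -> K | KB | KK | ig | KKB; K -> gi | iK.
After unit-elimination: S -> g | gB | ii; B -> KB | KK | gi | iK | ig | KKB; K -> gi | iK.
TERM: introduce A -> g, C -> i and substitute in every rule of length ≥2.
BIN: B -> KKB becomes B -> KD, D -> KB.

S -> g | AB | CC; A -> g; B -> AC | CA | CK | KB | KD | KK; C -> i; D -> KB; K -> AC | CK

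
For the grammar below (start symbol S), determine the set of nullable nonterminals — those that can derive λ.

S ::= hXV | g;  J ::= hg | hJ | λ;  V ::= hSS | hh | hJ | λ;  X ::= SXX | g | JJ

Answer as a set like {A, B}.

{J, V, X}

Directly nullable (have an ε-rule): {J, V}.
X is nullable via X -> JJ (every symbol on the right is already known nullable).
Not nullable: S — each has a terminal in every rule's right-hand side or depends on a non-nullable symbol.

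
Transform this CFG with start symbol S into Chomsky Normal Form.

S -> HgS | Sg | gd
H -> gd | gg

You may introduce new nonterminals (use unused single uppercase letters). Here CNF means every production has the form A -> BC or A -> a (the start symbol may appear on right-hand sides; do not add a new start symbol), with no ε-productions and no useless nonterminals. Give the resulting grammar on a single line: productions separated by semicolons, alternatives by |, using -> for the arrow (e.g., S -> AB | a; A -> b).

No ε-productions.
No unit productions to eliminate.
TERM: introduce B -> d, A -> g and substitute in every rule of length ≥2.
BIN: S -> HAS becomes S -> HC, C -> AS.

S -> AB | HC | SA; A -> g; B -> d; C -> AS; H -> AA | AB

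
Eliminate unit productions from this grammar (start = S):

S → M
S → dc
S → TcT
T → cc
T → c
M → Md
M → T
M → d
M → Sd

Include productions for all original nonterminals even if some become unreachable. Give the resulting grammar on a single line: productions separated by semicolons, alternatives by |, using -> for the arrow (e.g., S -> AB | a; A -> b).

Unit productions: M->T, S->M.
Unit pairs (A ⇒* B via units): (M,T), (S,M), (S,T).
S: inherits non-unit rules of {M, S, T} → Md | Sd | TcT | c | cc | d | dc.
M: inherits non-unit rules of {M, T} → Md | Sd | c | cc | d.
T: inherits non-unit rules of {T} → c | cc.

S -> c | d | Md | Sd | cc | dc | TcT; M -> c | d | Md | Sd | cc; T -> c | cc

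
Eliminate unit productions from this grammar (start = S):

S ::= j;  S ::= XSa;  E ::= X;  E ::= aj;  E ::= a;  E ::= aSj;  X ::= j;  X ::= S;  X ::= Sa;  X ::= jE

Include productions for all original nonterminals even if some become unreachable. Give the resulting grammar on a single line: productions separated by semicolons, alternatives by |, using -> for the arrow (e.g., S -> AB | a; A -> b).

Unit productions: E->X, X->S.
Unit pairs (A ⇒* B via units): (E,S), (E,X), (X,S).
S: inherits non-unit rules of {S} → XSa | j.
E: inherits non-unit rules of {E, S, X} → Sa | XSa | a | aSj | aj | j | jE.
X: inherits non-unit rules of {S, X} → Sa | XSa | j | jE.

S -> j | XSa; E -> a | j | Sa | aj | jE | XSa | aSj; X -> j | Sa | jE | XSa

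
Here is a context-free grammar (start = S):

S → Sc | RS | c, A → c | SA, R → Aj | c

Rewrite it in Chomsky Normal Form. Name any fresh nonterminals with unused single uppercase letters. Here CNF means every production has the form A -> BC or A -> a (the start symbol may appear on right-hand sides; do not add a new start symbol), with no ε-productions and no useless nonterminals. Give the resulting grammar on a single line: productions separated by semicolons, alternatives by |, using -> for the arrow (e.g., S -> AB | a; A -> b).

S -> c | RS | SC; A -> c | SA; B -> j; C -> c; R -> c | AB

No ε-productions.
No unit productions to eliminate.
TERM: introduce C -> c, B -> j and substitute in every rule of length ≥2.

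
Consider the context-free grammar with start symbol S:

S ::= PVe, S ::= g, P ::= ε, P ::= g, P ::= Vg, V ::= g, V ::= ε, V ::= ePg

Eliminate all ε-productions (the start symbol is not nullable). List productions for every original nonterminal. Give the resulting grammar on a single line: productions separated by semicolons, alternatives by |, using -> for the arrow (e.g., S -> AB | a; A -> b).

Nullable set: {P, V}.
S -> PVe: P, V nullable, giving PVe | Pe | Ve | e.
Drop P -> ε.
P -> Vg: V nullable, giving Vg | g.
Drop V -> ε.
V -> ePg: P nullable, giving ePg | eg.
Unchanged (no nullable symbols): S -> g; P -> g; V -> g.

S -> e | g | Pe | Ve | PVe; P -> g | Vg; V -> g | eg | ePg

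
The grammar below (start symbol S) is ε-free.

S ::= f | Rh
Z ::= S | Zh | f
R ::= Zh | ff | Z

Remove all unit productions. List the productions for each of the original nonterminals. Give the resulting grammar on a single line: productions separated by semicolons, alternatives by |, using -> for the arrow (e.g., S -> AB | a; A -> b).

Unit productions: R->Z, Z->S.
Unit pairs (A ⇒* B via units): (R,S), (R,Z), (Z,S).
S: inherits non-unit rules of {S} → Rh | f.
R: inherits non-unit rules of {R, S, Z} → Rh | Zh | f | ff.
Z: inherits non-unit rules of {S, Z} → Rh | Zh | f.

S -> f | Rh; R -> f | Rh | Zh | ff; Z -> f | Rh | Zh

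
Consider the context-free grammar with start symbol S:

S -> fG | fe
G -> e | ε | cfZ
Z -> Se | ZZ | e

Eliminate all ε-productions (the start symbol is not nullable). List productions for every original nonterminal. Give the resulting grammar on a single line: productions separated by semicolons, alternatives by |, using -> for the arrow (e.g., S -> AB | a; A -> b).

S -> f | fG | fe; G -> e | cfZ; Z -> e | Se | ZZ

Nullable set: {G}.
S -> fG: G nullable, giving f | fG.
Drop G -> ε.
Unchanged (no nullable symbols): S -> fe; G -> cfZ; G -> e; Z -> Se; Z -> ZZ; Z -> e.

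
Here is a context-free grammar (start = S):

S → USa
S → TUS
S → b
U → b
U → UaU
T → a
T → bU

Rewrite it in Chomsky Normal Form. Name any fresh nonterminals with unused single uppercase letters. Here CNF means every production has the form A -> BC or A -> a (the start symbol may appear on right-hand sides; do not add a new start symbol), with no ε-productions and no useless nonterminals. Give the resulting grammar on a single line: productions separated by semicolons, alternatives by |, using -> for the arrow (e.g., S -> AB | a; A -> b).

S -> b | TC | UD; A -> a; B -> b; C -> US; D -> SA; E -> AU; T -> a | BU; U -> b | UE

No ε-productions.
No unit productions to eliminate.
TERM: introduce A -> a, B -> b and substitute in every rule of length ≥2.
BIN: S -> TUS becomes S -> TC, C -> US; S -> USA becomes S -> UD, D -> SA; U -> UAU becomes U -> UE, E -> AU.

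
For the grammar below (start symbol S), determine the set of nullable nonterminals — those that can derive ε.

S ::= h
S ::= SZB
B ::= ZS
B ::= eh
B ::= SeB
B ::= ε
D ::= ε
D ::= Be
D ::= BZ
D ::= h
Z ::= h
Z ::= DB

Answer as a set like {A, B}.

{B, D, Z}

Directly nullable (have an ε-rule): {B, D}.
Z is nullable via Z -> DB (every symbol on the right is already known nullable).
Not nullable: S — each has a terminal in every rule's right-hand side or depends on a non-nullable symbol.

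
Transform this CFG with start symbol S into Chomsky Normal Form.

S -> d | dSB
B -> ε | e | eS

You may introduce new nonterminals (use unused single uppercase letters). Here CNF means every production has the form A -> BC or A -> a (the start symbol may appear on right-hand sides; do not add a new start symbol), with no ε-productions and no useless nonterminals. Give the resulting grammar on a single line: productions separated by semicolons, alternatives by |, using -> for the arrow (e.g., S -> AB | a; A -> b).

Nullable: {B}; after ε-elimination: S -> d | dS | dSB; B -> e | eS.
No unit productions to eliminate.
TERM: introduce C -> d, A -> e and substitute in every rule of length ≥2.
BIN: S -> CSB becomes S -> CD, D -> SB.

S -> d | CD | CS; A -> e; B -> e | AS; C -> d; D -> SB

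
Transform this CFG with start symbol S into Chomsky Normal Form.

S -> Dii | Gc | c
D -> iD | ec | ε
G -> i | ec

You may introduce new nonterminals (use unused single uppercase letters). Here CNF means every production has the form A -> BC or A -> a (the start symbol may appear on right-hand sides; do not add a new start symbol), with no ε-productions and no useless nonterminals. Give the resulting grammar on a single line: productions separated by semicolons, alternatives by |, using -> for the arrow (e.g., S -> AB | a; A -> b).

S -> c | CC | DE | GB; A -> e; B -> c; C -> i; D -> i | AB | CD; E -> CC; G -> i | AB

Nullable: {D}; after ε-elimination: S -> c | Gc | ii | Dii; D -> i | ec | iD; G -> i | ec.
No unit productions to eliminate.
TERM: introduce B -> c, A -> e, C -> i and substitute in every rule of length ≥2.
BIN: S -> DCC becomes S -> DE, E -> CC.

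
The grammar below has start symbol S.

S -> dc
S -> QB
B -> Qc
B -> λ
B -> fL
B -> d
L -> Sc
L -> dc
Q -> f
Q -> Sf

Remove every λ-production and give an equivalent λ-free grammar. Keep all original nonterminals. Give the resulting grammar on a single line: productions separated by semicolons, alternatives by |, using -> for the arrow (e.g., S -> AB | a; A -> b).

S -> Q | QB | dc; B -> d | Qc | fL; L -> Sc | dc; Q -> f | Sf

Nullable set: {B}.
S -> QB: B nullable, giving Q | QB.
Drop B -> λ.
Unchanged (no nullable symbols): S -> dc; B -> Qc; B -> d; B -> fL; L -> Sc; L -> dc; Q -> Sf; Q -> f.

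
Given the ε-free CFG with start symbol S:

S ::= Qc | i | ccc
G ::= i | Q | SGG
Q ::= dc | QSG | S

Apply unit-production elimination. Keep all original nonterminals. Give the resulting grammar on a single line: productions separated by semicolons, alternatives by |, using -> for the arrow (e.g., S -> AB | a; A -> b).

Unit productions: G->Q, Q->S.
Unit pairs (A ⇒* B via units): (G,Q), (G,S), (Q,S).
S: inherits non-unit rules of {S} → Qc | ccc | i.
G: inherits non-unit rules of {G, Q, S} → QSG | Qc | SGG | ccc | dc | i.
Q: inherits non-unit rules of {Q, S} → QSG | Qc | ccc | dc | i.

S -> i | Qc | ccc; G -> i | Qc | dc | QSG | SGG | ccc; Q -> i | Qc | dc | QSG | ccc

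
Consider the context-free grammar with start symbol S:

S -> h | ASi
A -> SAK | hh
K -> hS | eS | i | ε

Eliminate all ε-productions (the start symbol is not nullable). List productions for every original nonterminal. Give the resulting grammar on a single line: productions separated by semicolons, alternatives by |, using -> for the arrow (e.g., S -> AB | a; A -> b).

Nullable set: {K}.
A -> SAK: K nullable, giving SA | SAK.
Drop K -> ε.
Unchanged (no nullable symbols): S -> ASi; S -> h; A -> hh; K -> eS; K -> hS; K -> i.

S -> h | ASi; A -> SA | hh | SAK; K -> i | eS | hS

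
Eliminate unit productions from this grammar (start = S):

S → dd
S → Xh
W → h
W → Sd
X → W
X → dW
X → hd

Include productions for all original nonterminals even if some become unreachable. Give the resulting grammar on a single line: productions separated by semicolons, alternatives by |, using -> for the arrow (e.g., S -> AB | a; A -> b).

S -> Xh | dd; W -> h | Sd; X -> h | Sd | dW | hd

Unit productions: X->W.
Unit pairs (A ⇒* B via units): (X,W).
S: inherits non-unit rules of {S} → Xh | dd.
W: inherits non-unit rules of {W} → Sd | h.
X: inherits non-unit rules of {W, X} → Sd | dW | h | hd.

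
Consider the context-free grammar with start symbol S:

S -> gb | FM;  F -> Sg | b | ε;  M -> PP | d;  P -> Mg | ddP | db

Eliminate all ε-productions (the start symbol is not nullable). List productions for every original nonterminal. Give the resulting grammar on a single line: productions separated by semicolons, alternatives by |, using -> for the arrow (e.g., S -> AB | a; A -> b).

Nullable set: {F}.
S -> FM: F nullable, giving FM | M.
Drop F -> ε.
Unchanged (no nullable symbols): S -> gb; F -> Sg; F -> b; M -> PP; M -> d; P -> Mg; P -> db; P -> ddP.

S -> M | FM | gb; F -> b | Sg; M -> d | PP; P -> Mg | db | ddP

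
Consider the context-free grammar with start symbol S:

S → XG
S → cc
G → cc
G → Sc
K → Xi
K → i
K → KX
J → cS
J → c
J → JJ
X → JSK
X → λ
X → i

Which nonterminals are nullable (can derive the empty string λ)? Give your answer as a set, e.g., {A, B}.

{X}

Directly nullable (have an ε-rule): {X}.
Not nullable: G, J, K, S — each has a terminal in every rule's right-hand side or depends on a non-nullable symbol.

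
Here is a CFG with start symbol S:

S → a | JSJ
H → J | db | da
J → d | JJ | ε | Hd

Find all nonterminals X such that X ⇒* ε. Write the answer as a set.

Directly nullable (have an ε-rule): {J}.
H is nullable via H -> J (every symbol on the right is already known nullable).
Not nullable: S — each has a terminal in every rule's right-hand side or depends on a non-nullable symbol.

{H, J}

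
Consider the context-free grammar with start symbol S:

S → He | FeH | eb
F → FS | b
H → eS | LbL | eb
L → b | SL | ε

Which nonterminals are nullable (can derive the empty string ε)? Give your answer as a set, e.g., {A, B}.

Directly nullable (have an ε-rule): {L}.
Not nullable: F, H, S — each has a terminal in every rule's right-hand side or depends on a non-nullable symbol.

{L}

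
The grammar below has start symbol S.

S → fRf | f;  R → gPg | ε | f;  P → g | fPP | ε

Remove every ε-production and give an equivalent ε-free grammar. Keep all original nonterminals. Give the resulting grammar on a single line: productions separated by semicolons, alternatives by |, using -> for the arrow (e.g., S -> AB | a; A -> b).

S -> f | ff | fRf; P -> f | g | fP | fPP; R -> f | gg | gPg

Nullable set: {P, R}.
S -> fRf: R nullable, giving fRf | ff.
Drop P -> ε.
P -> fPP: P, P nullable, giving f | fP | fPP.
Drop R -> ε.
R -> gPg: P nullable, giving gPg | gg.
Unchanged (no nullable symbols): S -> f; P -> g; R -> f.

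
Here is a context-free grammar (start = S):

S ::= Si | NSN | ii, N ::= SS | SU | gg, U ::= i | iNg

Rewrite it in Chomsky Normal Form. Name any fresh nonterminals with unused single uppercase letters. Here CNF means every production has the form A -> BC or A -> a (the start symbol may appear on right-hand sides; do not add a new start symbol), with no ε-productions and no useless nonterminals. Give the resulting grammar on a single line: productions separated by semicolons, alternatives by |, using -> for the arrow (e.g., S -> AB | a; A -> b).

No ε-productions.
No unit productions to eliminate.
TERM: introduce A -> g, B -> i and substitute in every rule of length ≥2.
BIN: S -> NSN becomes S -> NC, C -> SN; U -> BNA becomes U -> BD, D -> NA.

S -> BB | NC | SB; A -> g; B -> i; C -> SN; D -> NA; N -> AA | SS | SU; U -> i | BD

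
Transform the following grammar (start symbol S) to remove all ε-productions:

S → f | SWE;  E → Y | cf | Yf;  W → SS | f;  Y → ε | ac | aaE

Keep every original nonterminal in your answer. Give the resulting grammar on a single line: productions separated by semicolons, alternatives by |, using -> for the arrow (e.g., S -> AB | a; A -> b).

Nullable set: {E, Y}.
S -> SWE: E nullable, giving SW | SWE.
E -> Y: Y nullable, giving Y.
E -> Yf: Y nullable, giving Yf | f.
Drop Y -> ε.
Y -> aaE: E nullable, giving aa | aaE.
Unchanged (no nullable symbols): S -> f; E -> cf; W -> SS; W -> f; Y -> ac.

S -> f | SW | SWE; E -> Y | f | Yf | cf; W -> f | SS; Y -> aa | ac | aaE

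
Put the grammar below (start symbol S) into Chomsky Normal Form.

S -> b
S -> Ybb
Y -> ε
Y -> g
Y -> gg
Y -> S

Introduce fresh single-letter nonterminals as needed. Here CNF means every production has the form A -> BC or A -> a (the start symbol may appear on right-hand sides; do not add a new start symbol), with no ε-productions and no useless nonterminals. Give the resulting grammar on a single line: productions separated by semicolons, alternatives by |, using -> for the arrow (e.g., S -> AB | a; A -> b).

Nullable: {Y}; after ε-elimination: S -> b | bb | Ybb; Y -> S | g | gg.
After unit-elimination: S -> b | bb | Ybb; Y -> b | g | bb | gg | Ybb.
TERM: introduce A -> b, B -> g and substitute in every rule of length ≥2.
BIN: S -> YAA becomes S -> YC, C -> AA; Y -> YAA becomes Y -> YD, D -> AA.

S -> b | AA | YC; A -> b; B -> g; C -> AA; D -> AA; Y -> b | g | AA | BB | YD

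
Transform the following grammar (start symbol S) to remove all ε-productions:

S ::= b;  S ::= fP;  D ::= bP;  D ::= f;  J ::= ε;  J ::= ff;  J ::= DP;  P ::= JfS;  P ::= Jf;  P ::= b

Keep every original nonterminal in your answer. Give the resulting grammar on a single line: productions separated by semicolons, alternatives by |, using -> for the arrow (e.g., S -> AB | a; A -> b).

Nullable set: {J}.
Drop J -> ε.
P -> Jf: J nullable, giving Jf | f.
P -> JfS: J nullable, giving JfS | fS.
Unchanged (no nullable symbols): S -> b; S -> fP; D -> bP; D -> f; J -> DP; J -> ff; P -> b.

S -> b | fP; D -> f | bP; J -> DP | ff; P -> b | f | Jf | fS | JfS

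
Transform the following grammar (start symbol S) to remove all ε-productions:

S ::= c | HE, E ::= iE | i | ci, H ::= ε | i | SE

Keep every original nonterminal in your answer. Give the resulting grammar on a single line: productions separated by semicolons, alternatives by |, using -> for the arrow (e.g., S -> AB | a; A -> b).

S -> E | c | HE; E -> i | ci | iE; H -> i | SE

Nullable set: {H}.
S -> HE: H nullable, giving E | HE.
Drop H -> ε.
Unchanged (no nullable symbols): S -> c; E -> ci; E -> i; E -> iE; H -> SE; H -> i.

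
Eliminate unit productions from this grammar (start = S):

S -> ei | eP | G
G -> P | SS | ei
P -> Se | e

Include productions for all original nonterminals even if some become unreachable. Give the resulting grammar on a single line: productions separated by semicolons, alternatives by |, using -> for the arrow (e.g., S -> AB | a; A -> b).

Unit productions: G->P, S->G.
Unit pairs (A ⇒* B via units): (G,P), (S,G), (S,P).
S: inherits non-unit rules of {G, P, S} → SS | Se | e | eP | ei.
G: inherits non-unit rules of {G, P} → SS | Se | e | ei.
P: inherits non-unit rules of {P} → Se | e.

S -> e | SS | Se | eP | ei; G -> e | SS | Se | ei; P -> e | Se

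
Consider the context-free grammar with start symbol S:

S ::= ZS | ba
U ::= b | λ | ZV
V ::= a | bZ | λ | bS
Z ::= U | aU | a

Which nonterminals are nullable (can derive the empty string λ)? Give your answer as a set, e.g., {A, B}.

Directly nullable (have an ε-rule): {U, V}.
Z is nullable via Z -> U (every symbol on the right is already known nullable).
Not nullable: S — each has a terminal in every rule's right-hand side or depends on a non-nullable symbol.

{U, V, Z}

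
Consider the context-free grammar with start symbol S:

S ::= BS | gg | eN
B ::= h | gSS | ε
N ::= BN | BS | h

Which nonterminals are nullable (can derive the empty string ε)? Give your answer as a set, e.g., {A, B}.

{B}

Directly nullable (have an ε-rule): {B}.
Not nullable: N, S — each has a terminal in every rule's right-hand side or depends on a non-nullable symbol.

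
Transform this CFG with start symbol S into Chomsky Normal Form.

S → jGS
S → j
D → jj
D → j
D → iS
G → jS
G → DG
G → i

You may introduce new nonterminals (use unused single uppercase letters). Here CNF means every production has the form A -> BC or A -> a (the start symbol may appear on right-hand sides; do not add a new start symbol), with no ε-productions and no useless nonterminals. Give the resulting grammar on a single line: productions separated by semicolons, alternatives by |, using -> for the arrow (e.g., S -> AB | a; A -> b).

No ε-productions.
No unit productions to eliminate.
TERM: introduce A -> i, B -> j and substitute in every rule of length ≥2.
BIN: S -> BGS becomes S -> BC, C -> GS.

S -> j | BC; A -> i; B -> j; C -> GS; D -> j | AS | BB; G -> i | BS | DG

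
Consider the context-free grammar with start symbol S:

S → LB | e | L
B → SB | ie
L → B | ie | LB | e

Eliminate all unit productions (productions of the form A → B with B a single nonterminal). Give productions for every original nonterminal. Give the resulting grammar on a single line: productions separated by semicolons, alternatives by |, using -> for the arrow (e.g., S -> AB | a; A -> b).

Unit productions: L->B, S->L.
Unit pairs (A ⇒* B via units): (L,B), (S,B), (S,L).
S: inherits non-unit rules of {B, L, S} → LB | SB | e | ie.
B: inherits non-unit rules of {B} → SB | ie.
L: inherits non-unit rules of {B, L} → LB | SB | e | ie.

S -> e | LB | SB | ie; B -> SB | ie; L -> e | LB | SB | ie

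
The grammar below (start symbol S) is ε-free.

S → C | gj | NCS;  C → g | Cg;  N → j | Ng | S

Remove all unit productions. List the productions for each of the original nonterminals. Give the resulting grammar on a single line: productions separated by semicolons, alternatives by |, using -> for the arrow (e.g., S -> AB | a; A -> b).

Unit productions: N->S, S->C.
Unit pairs (A ⇒* B via units): (N,C), (N,S), (S,C).
S: inherits non-unit rules of {C, S} → Cg | NCS | g | gj.
C: inherits non-unit rules of {C} → Cg | g.
N: inherits non-unit rules of {C, N, S} → Cg | NCS | Ng | g | gj | j.

S -> g | Cg | gj | NCS; C -> g | Cg; N -> g | j | Cg | Ng | gj | NCS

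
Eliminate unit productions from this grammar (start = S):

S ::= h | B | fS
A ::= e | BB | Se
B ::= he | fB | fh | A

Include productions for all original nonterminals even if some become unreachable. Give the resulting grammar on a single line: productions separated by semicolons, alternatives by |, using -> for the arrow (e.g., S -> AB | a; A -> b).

S -> e | h | BB | Se | fB | fS | fh | he; A -> e | BB | Se; B -> e | BB | Se | fB | fh | he

Unit productions: B->A, S->B.
Unit pairs (A ⇒* B via units): (B,A), (S,A), (S,B).
S: inherits non-unit rules of {A, B, S} → BB | Se | e | fB | fS | fh | h | he.
A: inherits non-unit rules of {A} → BB | Se | e.
B: inherits non-unit rules of {A, B} → BB | Se | e | fB | fh | he.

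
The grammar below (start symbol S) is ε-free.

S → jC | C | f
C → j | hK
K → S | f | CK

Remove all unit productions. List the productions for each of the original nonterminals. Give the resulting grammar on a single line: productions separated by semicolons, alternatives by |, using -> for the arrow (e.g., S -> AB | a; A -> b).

S -> f | j | hK | jC; C -> j | hK; K -> f | j | CK | hK | jC

Unit productions: K->S, S->C.
Unit pairs (A ⇒* B via units): (K,C), (K,S), (S,C).
S: inherits non-unit rules of {C, S} → f | hK | j | jC.
C: inherits non-unit rules of {C} → hK | j.
K: inherits non-unit rules of {C, K, S} → CK | f | hK | j | jC.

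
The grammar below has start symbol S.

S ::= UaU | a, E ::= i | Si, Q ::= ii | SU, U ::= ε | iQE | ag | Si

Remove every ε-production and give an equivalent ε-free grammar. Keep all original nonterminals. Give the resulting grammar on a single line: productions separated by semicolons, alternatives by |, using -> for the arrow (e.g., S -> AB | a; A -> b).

S -> a | Ua | aU | UaU; E -> i | Si; Q -> S | SU | ii; U -> Si | ag | iQE

Nullable set: {U}.
S -> UaU: U, U nullable, giving Ua | UaU | a | aU.
Q -> SU: U nullable, giving S | SU.
Drop U -> ε.
Unchanged (no nullable symbols): S -> a; E -> Si; E -> i; Q -> ii; U -> Si; U -> ag; U -> iQE.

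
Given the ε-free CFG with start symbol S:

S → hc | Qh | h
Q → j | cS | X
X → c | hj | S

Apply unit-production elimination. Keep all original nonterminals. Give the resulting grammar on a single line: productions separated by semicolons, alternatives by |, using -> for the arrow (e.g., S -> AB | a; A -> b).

S -> h | Qh | hc; Q -> c | h | j | Qh | cS | hc | hj; X -> c | h | Qh | hc | hj

Unit productions: Q->X, X->S.
Unit pairs (A ⇒* B via units): (Q,S), (Q,X), (X,S).
S: inherits non-unit rules of {S} → Qh | h | hc.
Q: inherits non-unit rules of {Q, S, X} → Qh | c | cS | h | hc | hj | j.
X: inherits non-unit rules of {S, X} → Qh | c | h | hc | hj.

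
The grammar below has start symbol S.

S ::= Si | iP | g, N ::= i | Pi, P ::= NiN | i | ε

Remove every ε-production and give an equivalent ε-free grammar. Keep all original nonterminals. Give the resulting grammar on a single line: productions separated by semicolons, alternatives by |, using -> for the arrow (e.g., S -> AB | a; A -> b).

S -> g | i | Si | iP; N -> i | Pi; P -> i | NiN

Nullable set: {P}.
S -> iP: P nullable, giving i | iP.
N -> Pi: P nullable, giving Pi | i.
Drop P -> ε.
Unchanged (no nullable symbols): S -> Si; S -> g; N -> i; P -> NiN; P -> i.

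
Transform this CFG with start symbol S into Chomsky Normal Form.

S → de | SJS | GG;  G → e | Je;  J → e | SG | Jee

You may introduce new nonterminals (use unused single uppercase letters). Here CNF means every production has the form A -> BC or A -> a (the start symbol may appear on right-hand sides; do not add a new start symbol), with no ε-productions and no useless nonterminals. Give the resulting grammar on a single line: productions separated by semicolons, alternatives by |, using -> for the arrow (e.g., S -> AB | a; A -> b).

No ε-productions.
No unit productions to eliminate.
TERM: introduce B -> d, A -> e and substitute in every rule of length ≥2.
BIN: J -> JAA becomes J -> JC, C -> AA; S -> SJS becomes S -> SD, D -> JS.

S -> BA | GG | SD; A -> e; B -> d; C -> AA; D -> JS; G -> e | JA; J -> e | JC | SG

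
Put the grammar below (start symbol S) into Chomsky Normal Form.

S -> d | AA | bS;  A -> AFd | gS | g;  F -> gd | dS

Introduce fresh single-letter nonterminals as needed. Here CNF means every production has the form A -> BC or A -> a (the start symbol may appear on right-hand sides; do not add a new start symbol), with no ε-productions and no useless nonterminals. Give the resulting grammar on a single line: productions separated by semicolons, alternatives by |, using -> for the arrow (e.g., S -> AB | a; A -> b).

S -> d | AA | DS; A -> g | AE | CS; B -> d; C -> g; D -> b; E -> FB; F -> BS | CB

No ε-productions.
No unit productions to eliminate.
TERM: introduce D -> b, B -> d, C -> g and substitute in every rule of length ≥2.
BIN: A -> AFB becomes A -> AE, E -> FB.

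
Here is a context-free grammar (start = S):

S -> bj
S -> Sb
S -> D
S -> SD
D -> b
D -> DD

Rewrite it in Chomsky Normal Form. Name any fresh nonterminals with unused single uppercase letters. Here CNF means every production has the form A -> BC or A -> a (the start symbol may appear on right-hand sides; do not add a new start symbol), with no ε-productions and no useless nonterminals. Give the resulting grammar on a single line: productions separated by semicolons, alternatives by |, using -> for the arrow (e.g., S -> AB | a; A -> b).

S -> b | AB | DD | SA | SD; A -> b; B -> j; D -> b | DD

No ε-productions.
After unit-elimination: S -> b | DD | SD | Sb | bj; D -> b | DD.
TERM: introduce A -> b, B -> j and substitute in every rule of length ≥2.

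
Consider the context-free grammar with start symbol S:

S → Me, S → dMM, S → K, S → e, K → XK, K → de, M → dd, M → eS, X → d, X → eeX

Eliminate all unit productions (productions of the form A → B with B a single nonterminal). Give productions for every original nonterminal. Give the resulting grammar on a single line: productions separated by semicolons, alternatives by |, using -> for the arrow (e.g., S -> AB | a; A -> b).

S -> e | Me | XK | de | dMM; K -> XK | de; M -> dd | eS; X -> d | eeX

Unit productions: S->K.
Unit pairs (A ⇒* B via units): (S,K).
S: inherits non-unit rules of {K, S} → Me | XK | dMM | de | e.
K: inherits non-unit rules of {K} → XK | de.
M: inherits non-unit rules of {M} → dd | eS.
X: inherits non-unit rules of {X} → d | eeX.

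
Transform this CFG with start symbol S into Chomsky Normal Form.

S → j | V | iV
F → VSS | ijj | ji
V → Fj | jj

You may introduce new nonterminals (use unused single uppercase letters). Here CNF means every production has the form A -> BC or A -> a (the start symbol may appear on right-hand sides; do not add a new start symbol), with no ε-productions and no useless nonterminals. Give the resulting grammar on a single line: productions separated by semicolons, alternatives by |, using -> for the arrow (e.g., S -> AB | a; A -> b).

S -> j | AV | BB | FB; A -> i; B -> j; C -> BB; D -> SS; F -> AC | BA | VD; V -> BB | FB

No ε-productions.
After unit-elimination: S -> j | Fj | iV | jj; F -> ji | VSS | ijj; V -> Fj | jj.
TERM: introduce A -> i, B -> j and substitute in every rule of length ≥2.
BIN: F -> ABB becomes F -> AC, C -> BB; F -> VSS becomes F -> VD, D -> SS.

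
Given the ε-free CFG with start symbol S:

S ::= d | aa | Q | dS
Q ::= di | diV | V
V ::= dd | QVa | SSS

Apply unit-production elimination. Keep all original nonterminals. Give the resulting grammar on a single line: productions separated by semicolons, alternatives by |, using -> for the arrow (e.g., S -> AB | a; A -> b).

S -> d | aa | dS | dd | di | QVa | SSS | diV; Q -> dd | di | QVa | SSS | diV; V -> dd | QVa | SSS

Unit productions: Q->V, S->Q.
Unit pairs (A ⇒* B via units): (Q,V), (S,Q), (S,V).
S: inherits non-unit rules of {Q, S, V} → QVa | SSS | aa | d | dS | dd | di | diV.
Q: inherits non-unit rules of {Q, V} → QVa | SSS | dd | di | diV.
V: inherits non-unit rules of {V} → QVa | SSS | dd.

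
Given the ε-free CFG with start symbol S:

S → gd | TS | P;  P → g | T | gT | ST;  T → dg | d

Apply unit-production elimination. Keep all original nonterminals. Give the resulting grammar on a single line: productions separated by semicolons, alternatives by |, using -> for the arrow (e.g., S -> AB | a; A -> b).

Unit productions: P->T, S->P.
Unit pairs (A ⇒* B via units): (P,T), (S,P), (S,T).
S: inherits non-unit rules of {P, S, T} → ST | TS | d | dg | g | gT | gd.
P: inherits non-unit rules of {P, T} → ST | d | dg | g | gT.
T: inherits non-unit rules of {T} → d | dg.

S -> d | g | ST | TS | dg | gT | gd; P -> d | g | ST | dg | gT; T -> d | dg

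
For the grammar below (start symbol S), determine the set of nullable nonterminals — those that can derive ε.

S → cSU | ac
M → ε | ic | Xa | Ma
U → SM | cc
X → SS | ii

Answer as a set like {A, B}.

{M}

Directly nullable (have an ε-rule): {M}.
Not nullable: S, U, X — each has a terminal in every rule's right-hand side or depends on a non-nullable symbol.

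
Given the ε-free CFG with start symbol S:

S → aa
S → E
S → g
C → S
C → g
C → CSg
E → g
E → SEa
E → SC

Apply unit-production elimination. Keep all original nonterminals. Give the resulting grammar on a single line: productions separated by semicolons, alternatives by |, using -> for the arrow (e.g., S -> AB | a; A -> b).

S -> g | SC | aa | SEa; C -> g | SC | aa | CSg | SEa; E -> g | SC | SEa

Unit productions: C->S, S->E.
Unit pairs (A ⇒* B via units): (C,E), (C,S), (S,E).
S: inherits non-unit rules of {E, S} → SC | SEa | aa | g.
C: inherits non-unit rules of {C, E, S} → CSg | SC | SEa | aa | g.
E: inherits non-unit rules of {E} → SC | SEa | g.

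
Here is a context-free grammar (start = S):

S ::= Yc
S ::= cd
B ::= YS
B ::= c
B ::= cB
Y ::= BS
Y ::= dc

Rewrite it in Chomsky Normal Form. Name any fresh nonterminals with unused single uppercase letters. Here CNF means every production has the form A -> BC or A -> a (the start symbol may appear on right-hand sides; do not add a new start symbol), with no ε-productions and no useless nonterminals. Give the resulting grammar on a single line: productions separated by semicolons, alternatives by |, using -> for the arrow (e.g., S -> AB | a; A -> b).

S -> AC | YA; A -> c; B -> c | AB | YS; C -> d; Y -> BS | CA

No ε-productions.
No unit productions to eliminate.
TERM: introduce A -> c, C -> d and substitute in every rule of length ≥2.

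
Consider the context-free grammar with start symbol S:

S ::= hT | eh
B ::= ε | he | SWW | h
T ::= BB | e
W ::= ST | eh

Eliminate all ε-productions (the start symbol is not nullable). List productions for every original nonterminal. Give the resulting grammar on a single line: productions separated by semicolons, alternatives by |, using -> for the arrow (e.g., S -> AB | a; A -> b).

Nullable set: {B, T}.
S -> hT: T nullable, giving h | hT.
Drop B -> ε.
T -> BB: B, B nullable, giving B | BB.
W -> ST: T nullable, giving S | ST.
Unchanged (no nullable symbols): S -> eh; B -> SWW; B -> h; B -> he; T -> e; W -> eh.

S -> h | eh | hT; B -> h | he | SWW; T -> B | e | BB; W -> S | ST | eh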